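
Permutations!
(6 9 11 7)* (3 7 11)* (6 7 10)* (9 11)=(3 10 6 11 9)=[0, 1, 2, 10, 4, 5, 11, 7, 8, 3, 6, 9]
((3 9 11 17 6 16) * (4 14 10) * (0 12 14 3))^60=(0 3 16 4 6 10 17 14 11 12 9)=[3, 1, 2, 16, 6, 5, 10, 7, 8, 0, 17, 12, 9, 13, 11, 15, 4, 14]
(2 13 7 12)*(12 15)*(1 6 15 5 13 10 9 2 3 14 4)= (1 6 15 12 3 14 4)(2 10 9)(5 13 7)= [0, 6, 10, 14, 1, 13, 15, 5, 8, 2, 9, 11, 3, 7, 4, 12]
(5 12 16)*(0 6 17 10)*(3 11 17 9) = [6, 1, 2, 11, 4, 12, 9, 7, 8, 3, 0, 17, 16, 13, 14, 15, 5, 10] = (0 6 9 3 11 17 10)(5 12 16)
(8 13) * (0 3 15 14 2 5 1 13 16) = [3, 13, 5, 15, 4, 1, 6, 7, 16, 9, 10, 11, 12, 8, 2, 14, 0] = (0 3 15 14 2 5 1 13 8 16)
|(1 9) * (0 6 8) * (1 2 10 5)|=15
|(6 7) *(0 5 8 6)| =|(0 5 8 6 7)| =5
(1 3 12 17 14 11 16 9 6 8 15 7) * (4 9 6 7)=(1 3 12 17 14 11 16 6 8 15 4 9 7)=[0, 3, 2, 12, 9, 5, 8, 1, 15, 7, 10, 16, 17, 13, 11, 4, 6, 14]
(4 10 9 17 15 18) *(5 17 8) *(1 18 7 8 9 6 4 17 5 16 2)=(1 18 17 15 7 8 16 2)(4 10 6)=[0, 18, 1, 3, 10, 5, 4, 8, 16, 9, 6, 11, 12, 13, 14, 7, 2, 15, 17]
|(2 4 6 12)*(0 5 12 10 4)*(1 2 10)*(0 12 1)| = 8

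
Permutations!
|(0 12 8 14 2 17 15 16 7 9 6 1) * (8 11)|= 13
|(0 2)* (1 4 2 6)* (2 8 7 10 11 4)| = 20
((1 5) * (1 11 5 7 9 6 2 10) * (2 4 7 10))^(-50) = (11)(4 9)(6 7) = [0, 1, 2, 3, 9, 5, 7, 6, 8, 4, 10, 11]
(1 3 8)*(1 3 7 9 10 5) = [0, 7, 2, 8, 4, 1, 6, 9, 3, 10, 5] = (1 7 9 10 5)(3 8)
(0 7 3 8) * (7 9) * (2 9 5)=(0 5 2 9 7 3 8)=[5, 1, 9, 8, 4, 2, 6, 3, 0, 7]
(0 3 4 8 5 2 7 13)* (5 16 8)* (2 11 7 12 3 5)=[5, 1, 12, 4, 2, 11, 6, 13, 16, 9, 10, 7, 3, 0, 14, 15, 8]=(0 5 11 7 13)(2 12 3 4)(8 16)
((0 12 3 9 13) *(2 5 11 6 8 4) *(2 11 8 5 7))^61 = (0 12 3 9 13)(2 7)(4 11 6 5 8) = [12, 1, 7, 9, 11, 8, 5, 2, 4, 13, 10, 6, 3, 0]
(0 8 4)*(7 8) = (0 7 8 4) = [7, 1, 2, 3, 0, 5, 6, 8, 4]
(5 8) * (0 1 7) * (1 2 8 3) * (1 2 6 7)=[6, 1, 8, 2, 4, 3, 7, 0, 5]=(0 6 7)(2 8 5 3)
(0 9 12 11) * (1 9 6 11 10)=(0 6 11)(1 9 12 10)=[6, 9, 2, 3, 4, 5, 11, 7, 8, 12, 1, 0, 10]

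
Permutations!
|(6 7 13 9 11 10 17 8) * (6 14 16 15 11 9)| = 21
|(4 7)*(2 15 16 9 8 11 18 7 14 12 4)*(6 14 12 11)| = 10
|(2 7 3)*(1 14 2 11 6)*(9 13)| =|(1 14 2 7 3 11 6)(9 13)| =14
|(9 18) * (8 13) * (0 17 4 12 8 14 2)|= 8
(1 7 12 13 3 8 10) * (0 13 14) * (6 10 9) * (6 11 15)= [13, 7, 2, 8, 4, 5, 10, 12, 9, 11, 1, 15, 14, 3, 0, 6]= (0 13 3 8 9 11 15 6 10 1 7 12 14)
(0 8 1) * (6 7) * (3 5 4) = (0 8 1)(3 5 4)(6 7) = [8, 0, 2, 5, 3, 4, 7, 6, 1]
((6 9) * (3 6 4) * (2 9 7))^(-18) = (9) = [0, 1, 2, 3, 4, 5, 6, 7, 8, 9]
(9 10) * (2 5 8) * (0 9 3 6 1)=(0 9 10 3 6 1)(2 5 8)=[9, 0, 5, 6, 4, 8, 1, 7, 2, 10, 3]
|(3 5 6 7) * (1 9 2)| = |(1 9 2)(3 5 6 7)| = 12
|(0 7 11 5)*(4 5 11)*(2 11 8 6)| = 4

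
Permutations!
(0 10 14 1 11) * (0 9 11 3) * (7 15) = [10, 3, 2, 0, 4, 5, 6, 15, 8, 11, 14, 9, 12, 13, 1, 7] = (0 10 14 1 3)(7 15)(9 11)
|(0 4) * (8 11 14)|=|(0 4)(8 11 14)|=6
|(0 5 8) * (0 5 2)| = |(0 2)(5 8)| = 2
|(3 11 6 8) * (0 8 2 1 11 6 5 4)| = 9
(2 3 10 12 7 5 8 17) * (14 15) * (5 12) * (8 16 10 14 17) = (2 3 14 15 17)(5 16 10)(7 12) = [0, 1, 3, 14, 4, 16, 6, 12, 8, 9, 5, 11, 7, 13, 15, 17, 10, 2]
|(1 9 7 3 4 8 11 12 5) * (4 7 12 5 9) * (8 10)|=|(1 4 10 8 11 5)(3 7)(9 12)|=6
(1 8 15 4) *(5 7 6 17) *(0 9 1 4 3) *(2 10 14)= [9, 8, 10, 0, 4, 7, 17, 6, 15, 1, 14, 11, 12, 13, 2, 3, 16, 5]= (0 9 1 8 15 3)(2 10 14)(5 7 6 17)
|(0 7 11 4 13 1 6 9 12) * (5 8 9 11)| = 30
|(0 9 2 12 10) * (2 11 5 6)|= 8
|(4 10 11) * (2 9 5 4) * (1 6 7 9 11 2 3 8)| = |(1 6 7 9 5 4 10 2 11 3 8)| = 11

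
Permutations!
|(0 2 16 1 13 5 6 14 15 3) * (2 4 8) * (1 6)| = |(0 4 8 2 16 6 14 15 3)(1 13 5)| = 9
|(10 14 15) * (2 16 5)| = |(2 16 5)(10 14 15)| = 3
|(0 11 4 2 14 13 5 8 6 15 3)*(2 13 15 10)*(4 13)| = |(0 11 13 5 8 6 10 2 14 15 3)| = 11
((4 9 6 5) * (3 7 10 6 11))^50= (3 10 5 9)(4 11 7 6)= [0, 1, 2, 10, 11, 9, 4, 6, 8, 3, 5, 7]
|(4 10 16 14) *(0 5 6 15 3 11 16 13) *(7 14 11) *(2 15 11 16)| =12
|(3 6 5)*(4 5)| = |(3 6 4 5)| = 4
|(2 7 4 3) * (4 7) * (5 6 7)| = |(2 4 3)(5 6 7)| = 3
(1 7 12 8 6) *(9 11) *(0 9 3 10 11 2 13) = (0 9 2 13)(1 7 12 8 6)(3 10 11) = [9, 7, 13, 10, 4, 5, 1, 12, 6, 2, 11, 3, 8, 0]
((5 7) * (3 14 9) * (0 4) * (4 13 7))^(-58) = (0 7 4 13 5)(3 9 14) = [7, 1, 2, 9, 13, 0, 6, 4, 8, 14, 10, 11, 12, 5, 3]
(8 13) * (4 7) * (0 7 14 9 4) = [7, 1, 2, 3, 14, 5, 6, 0, 13, 4, 10, 11, 12, 8, 9] = (0 7)(4 14 9)(8 13)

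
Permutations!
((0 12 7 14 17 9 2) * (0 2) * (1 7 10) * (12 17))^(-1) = [9, 10, 2, 3, 4, 5, 6, 1, 8, 17, 12, 11, 14, 13, 7, 15, 16, 0] = (0 9 17)(1 10 12 14 7)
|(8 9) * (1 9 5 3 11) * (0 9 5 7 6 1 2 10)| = 11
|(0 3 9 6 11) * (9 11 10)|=3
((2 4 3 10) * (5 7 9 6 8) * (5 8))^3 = [0, 1, 10, 4, 2, 6, 9, 5, 8, 7, 3] = (2 10 3 4)(5 6 9 7)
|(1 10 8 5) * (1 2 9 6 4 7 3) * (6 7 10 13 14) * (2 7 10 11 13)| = 40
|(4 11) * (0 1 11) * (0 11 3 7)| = 4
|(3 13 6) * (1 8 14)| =|(1 8 14)(3 13 6)| =3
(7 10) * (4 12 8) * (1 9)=[0, 9, 2, 3, 12, 5, 6, 10, 4, 1, 7, 11, 8]=(1 9)(4 12 8)(7 10)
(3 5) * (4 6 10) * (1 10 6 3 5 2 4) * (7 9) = [0, 10, 4, 2, 3, 5, 6, 9, 8, 7, 1] = (1 10)(2 4 3)(7 9)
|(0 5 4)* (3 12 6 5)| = |(0 3 12 6 5 4)| = 6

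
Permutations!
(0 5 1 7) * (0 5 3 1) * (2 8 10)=[3, 7, 8, 1, 4, 0, 6, 5, 10, 9, 2]=(0 3 1 7 5)(2 8 10)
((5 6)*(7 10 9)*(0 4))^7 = (0 4)(5 6)(7 10 9) = [4, 1, 2, 3, 0, 6, 5, 10, 8, 7, 9]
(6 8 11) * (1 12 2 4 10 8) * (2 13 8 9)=[0, 12, 4, 3, 10, 5, 1, 7, 11, 2, 9, 6, 13, 8]=(1 12 13 8 11 6)(2 4 10 9)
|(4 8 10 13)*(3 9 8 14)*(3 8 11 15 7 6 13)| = |(3 9 11 15 7 6 13 4 14 8 10)| = 11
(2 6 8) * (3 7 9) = (2 6 8)(3 7 9) = [0, 1, 6, 7, 4, 5, 8, 9, 2, 3]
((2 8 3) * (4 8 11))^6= [0, 1, 11, 2, 8, 5, 6, 7, 3, 9, 10, 4]= (2 11 4 8 3)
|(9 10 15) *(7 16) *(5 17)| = |(5 17)(7 16)(9 10 15)| = 6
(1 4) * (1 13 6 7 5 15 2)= (1 4 13 6 7 5 15 2)= [0, 4, 1, 3, 13, 15, 7, 5, 8, 9, 10, 11, 12, 6, 14, 2]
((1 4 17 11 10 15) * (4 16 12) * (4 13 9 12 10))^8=(4 11 17)(9 13 12)=[0, 1, 2, 3, 11, 5, 6, 7, 8, 13, 10, 17, 9, 12, 14, 15, 16, 4]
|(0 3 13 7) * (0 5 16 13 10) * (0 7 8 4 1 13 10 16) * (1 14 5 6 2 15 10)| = |(0 3 16 1 13 8 4 14 5)(2 15 10 7 6)| = 45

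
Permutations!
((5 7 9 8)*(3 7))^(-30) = (9) = [0, 1, 2, 3, 4, 5, 6, 7, 8, 9]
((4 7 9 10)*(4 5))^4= (4 5 10 9 7)= [0, 1, 2, 3, 5, 10, 6, 4, 8, 7, 9]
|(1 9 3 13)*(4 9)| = |(1 4 9 3 13)| = 5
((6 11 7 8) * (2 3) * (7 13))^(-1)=[0, 1, 3, 2, 4, 5, 8, 13, 7, 9, 10, 6, 12, 11]=(2 3)(6 8 7 13 11)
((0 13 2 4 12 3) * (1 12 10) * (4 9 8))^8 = (0 12 10 8 2)(1 4 9 13 3) = [12, 4, 0, 1, 9, 5, 6, 7, 2, 13, 8, 11, 10, 3]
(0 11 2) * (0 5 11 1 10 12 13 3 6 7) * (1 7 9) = (0 7)(1 10 12 13 3 6 9)(2 5 11) = [7, 10, 5, 6, 4, 11, 9, 0, 8, 1, 12, 2, 13, 3]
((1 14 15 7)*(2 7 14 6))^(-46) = (15)(1 2)(6 7) = [0, 2, 1, 3, 4, 5, 7, 6, 8, 9, 10, 11, 12, 13, 14, 15]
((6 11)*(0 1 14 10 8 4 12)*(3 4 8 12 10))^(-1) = (0 12 10 4 3 14 1)(6 11) = [12, 0, 2, 14, 3, 5, 11, 7, 8, 9, 4, 6, 10, 13, 1]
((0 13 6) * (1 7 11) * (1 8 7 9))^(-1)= [6, 9, 2, 3, 4, 5, 13, 8, 11, 1, 10, 7, 12, 0]= (0 6 13)(1 9)(7 8 11)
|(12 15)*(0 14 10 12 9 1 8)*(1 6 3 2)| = |(0 14 10 12 15 9 6 3 2 1 8)| = 11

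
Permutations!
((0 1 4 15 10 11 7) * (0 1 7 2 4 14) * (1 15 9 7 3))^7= [14, 3, 2, 0, 4, 5, 6, 7, 8, 9, 10, 11, 12, 13, 1, 15]= (15)(0 14 1 3)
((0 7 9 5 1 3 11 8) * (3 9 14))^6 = [0, 1, 2, 3, 4, 5, 6, 7, 8, 9, 10, 11, 12, 13, 14] = (14)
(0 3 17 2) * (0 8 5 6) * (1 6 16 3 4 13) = (0 4 13 1 6)(2 8 5 16 3 17) = [4, 6, 8, 17, 13, 16, 0, 7, 5, 9, 10, 11, 12, 1, 14, 15, 3, 2]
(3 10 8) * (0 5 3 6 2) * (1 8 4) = (0 5 3 10 4 1 8 6 2) = [5, 8, 0, 10, 1, 3, 2, 7, 6, 9, 4]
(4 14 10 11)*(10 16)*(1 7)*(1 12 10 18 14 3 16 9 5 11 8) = (1 7 12 10 8)(3 16 18 14 9 5 11 4) = [0, 7, 2, 16, 3, 11, 6, 12, 1, 5, 8, 4, 10, 13, 9, 15, 18, 17, 14]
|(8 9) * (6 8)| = |(6 8 9)| = 3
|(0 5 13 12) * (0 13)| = 2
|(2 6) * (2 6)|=1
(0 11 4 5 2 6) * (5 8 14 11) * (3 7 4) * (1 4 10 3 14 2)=(0 5 1 4 8 2 6)(3 7 10)(11 14)=[5, 4, 6, 7, 8, 1, 0, 10, 2, 9, 3, 14, 12, 13, 11]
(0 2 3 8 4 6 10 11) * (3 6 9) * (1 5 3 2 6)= (0 6 10 11)(1 5 3 8 4 9 2)= [6, 5, 1, 8, 9, 3, 10, 7, 4, 2, 11, 0]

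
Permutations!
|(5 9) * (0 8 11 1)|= |(0 8 11 1)(5 9)|= 4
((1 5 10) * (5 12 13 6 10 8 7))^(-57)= (1 6 12 10 13)= [0, 6, 2, 3, 4, 5, 12, 7, 8, 9, 13, 11, 10, 1]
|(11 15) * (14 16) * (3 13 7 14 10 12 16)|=12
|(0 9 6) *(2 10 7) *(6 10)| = 6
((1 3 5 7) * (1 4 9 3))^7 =(3 7 9 5 4) =[0, 1, 2, 7, 3, 4, 6, 9, 8, 5]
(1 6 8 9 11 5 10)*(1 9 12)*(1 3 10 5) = [0, 6, 2, 10, 4, 5, 8, 7, 12, 11, 9, 1, 3] = (1 6 8 12 3 10 9 11)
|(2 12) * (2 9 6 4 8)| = 6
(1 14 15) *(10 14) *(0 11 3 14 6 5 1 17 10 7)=(0 11 3 14 15 17 10 6 5 1 7)=[11, 7, 2, 14, 4, 1, 5, 0, 8, 9, 6, 3, 12, 13, 15, 17, 16, 10]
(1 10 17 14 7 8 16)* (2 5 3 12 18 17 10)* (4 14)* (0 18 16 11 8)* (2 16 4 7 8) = (0 18 17 7)(1 16)(2 5 3 12 4 14 8 11) = [18, 16, 5, 12, 14, 3, 6, 0, 11, 9, 10, 2, 4, 13, 8, 15, 1, 7, 17]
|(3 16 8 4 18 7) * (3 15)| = 7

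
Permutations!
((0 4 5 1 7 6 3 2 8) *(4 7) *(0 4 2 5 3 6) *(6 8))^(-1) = (0 7)(1 5 3 4 8 6 2) = [7, 5, 1, 4, 8, 3, 2, 0, 6]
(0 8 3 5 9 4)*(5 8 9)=(0 9 4)(3 8)=[9, 1, 2, 8, 0, 5, 6, 7, 3, 4]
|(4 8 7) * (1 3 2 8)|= |(1 3 2 8 7 4)|= 6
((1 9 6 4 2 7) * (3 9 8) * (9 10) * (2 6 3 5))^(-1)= [0, 7, 5, 9, 6, 8, 4, 2, 1, 10, 3]= (1 7 2 5 8)(3 9 10)(4 6)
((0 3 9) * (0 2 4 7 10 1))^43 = [2, 9, 10, 4, 1, 5, 6, 0, 8, 7, 3] = (0 2 10 3 4 1 9 7)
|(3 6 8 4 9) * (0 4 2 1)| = 8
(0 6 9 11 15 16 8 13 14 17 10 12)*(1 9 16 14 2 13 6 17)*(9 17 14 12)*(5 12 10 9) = (0 14 1 17 9 11 15 10 5 12)(2 13)(6 16 8) = [14, 17, 13, 3, 4, 12, 16, 7, 6, 11, 5, 15, 0, 2, 1, 10, 8, 9]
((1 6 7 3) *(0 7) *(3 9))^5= (0 6 1 3 9 7)= [6, 3, 2, 9, 4, 5, 1, 0, 8, 7]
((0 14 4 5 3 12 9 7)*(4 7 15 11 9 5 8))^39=(15)(4 8)=[0, 1, 2, 3, 8, 5, 6, 7, 4, 9, 10, 11, 12, 13, 14, 15]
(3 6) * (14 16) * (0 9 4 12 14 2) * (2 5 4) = (0 9 2)(3 6)(4 12 14 16 5) = [9, 1, 0, 6, 12, 4, 3, 7, 8, 2, 10, 11, 14, 13, 16, 15, 5]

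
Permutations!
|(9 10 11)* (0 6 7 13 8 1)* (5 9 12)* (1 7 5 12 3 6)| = |(0 1)(3 6 5 9 10 11)(7 13 8)| = 6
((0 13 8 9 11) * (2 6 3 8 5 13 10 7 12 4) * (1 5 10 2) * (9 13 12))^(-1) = (0 11 9 7 10 13 8 3 6 2)(1 4 12 5) = [11, 4, 0, 6, 12, 1, 2, 10, 3, 7, 13, 9, 5, 8]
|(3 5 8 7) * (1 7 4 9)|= 7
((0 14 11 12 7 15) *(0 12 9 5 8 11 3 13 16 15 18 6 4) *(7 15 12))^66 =[0, 1, 2, 3, 4, 11, 6, 7, 9, 8, 10, 5, 12, 13, 14, 15, 16, 17, 18] =(18)(5 11)(8 9)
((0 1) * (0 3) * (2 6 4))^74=(0 3 1)(2 4 6)=[3, 0, 4, 1, 6, 5, 2]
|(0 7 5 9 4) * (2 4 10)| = |(0 7 5 9 10 2 4)| = 7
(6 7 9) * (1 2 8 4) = (1 2 8 4)(6 7 9) = [0, 2, 8, 3, 1, 5, 7, 9, 4, 6]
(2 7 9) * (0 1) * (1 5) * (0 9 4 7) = (0 5 1 9 2)(4 7) = [5, 9, 0, 3, 7, 1, 6, 4, 8, 2]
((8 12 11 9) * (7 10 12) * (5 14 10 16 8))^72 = [0, 1, 2, 3, 4, 5, 6, 7, 8, 9, 10, 11, 12, 13, 14, 15, 16] = (16)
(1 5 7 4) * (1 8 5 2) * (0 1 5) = (0 1 2 5 7 4 8) = [1, 2, 5, 3, 8, 7, 6, 4, 0]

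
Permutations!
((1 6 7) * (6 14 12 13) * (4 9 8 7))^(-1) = (1 7 8 9 4 6 13 12 14) = [0, 7, 2, 3, 6, 5, 13, 8, 9, 4, 10, 11, 14, 12, 1]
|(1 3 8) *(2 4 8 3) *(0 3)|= |(0 3)(1 2 4 8)|= 4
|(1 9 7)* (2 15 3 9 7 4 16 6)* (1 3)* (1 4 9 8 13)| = 5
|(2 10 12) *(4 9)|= |(2 10 12)(4 9)|= 6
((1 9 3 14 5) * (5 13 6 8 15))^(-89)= [0, 9, 2, 14, 4, 1, 8, 7, 15, 3, 10, 11, 12, 6, 13, 5]= (1 9 3 14 13 6 8 15 5)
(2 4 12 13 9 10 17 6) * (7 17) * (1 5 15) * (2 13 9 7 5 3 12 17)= (1 3 12 9 10 5 15)(2 4 17 6 13 7)= [0, 3, 4, 12, 17, 15, 13, 2, 8, 10, 5, 11, 9, 7, 14, 1, 16, 6]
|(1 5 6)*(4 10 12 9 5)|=|(1 4 10 12 9 5 6)|=7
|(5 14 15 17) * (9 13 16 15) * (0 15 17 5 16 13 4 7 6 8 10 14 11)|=28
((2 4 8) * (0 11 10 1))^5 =(0 11 10 1)(2 8 4) =[11, 0, 8, 3, 2, 5, 6, 7, 4, 9, 1, 10]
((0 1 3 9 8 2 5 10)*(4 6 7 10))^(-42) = (0 3 8 5 6 10 1 9 2 4 7) = [3, 9, 4, 8, 7, 6, 10, 0, 5, 2, 1]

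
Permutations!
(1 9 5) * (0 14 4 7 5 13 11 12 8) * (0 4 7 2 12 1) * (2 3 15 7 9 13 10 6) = (0 14 9 10 6 2 12 8 4 3 15 7 5)(1 13 11) = [14, 13, 12, 15, 3, 0, 2, 5, 4, 10, 6, 1, 8, 11, 9, 7]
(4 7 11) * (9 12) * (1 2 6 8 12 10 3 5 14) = (1 2 6 8 12 9 10 3 5 14)(4 7 11) = [0, 2, 6, 5, 7, 14, 8, 11, 12, 10, 3, 4, 9, 13, 1]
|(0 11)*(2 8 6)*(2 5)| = |(0 11)(2 8 6 5)| = 4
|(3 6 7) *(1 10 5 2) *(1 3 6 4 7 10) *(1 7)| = 8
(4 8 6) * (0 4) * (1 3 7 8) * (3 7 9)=[4, 7, 2, 9, 1, 5, 0, 8, 6, 3]=(0 4 1 7 8 6)(3 9)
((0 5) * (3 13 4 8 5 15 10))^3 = [3, 1, 2, 8, 0, 10, 6, 7, 15, 9, 4, 11, 12, 5, 14, 13] = (0 3 8 15 13 5 10 4)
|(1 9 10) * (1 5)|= 4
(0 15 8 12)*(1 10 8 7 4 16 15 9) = (0 9 1 10 8 12)(4 16 15 7) = [9, 10, 2, 3, 16, 5, 6, 4, 12, 1, 8, 11, 0, 13, 14, 7, 15]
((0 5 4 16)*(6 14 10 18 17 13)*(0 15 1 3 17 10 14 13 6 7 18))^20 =(0 17 5 6 4 13 16 7 15 18 1 10 3) =[17, 10, 2, 0, 13, 6, 4, 15, 8, 9, 3, 11, 12, 16, 14, 18, 7, 5, 1]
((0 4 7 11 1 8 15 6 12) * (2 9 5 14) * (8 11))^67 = (0 15 4 6 7 12 8)(1 11)(2 14 5 9) = [15, 11, 14, 3, 6, 9, 7, 12, 0, 2, 10, 1, 8, 13, 5, 4]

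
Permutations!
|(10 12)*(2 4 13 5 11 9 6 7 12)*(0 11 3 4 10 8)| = 28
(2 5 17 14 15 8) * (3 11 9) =(2 5 17 14 15 8)(3 11 9) =[0, 1, 5, 11, 4, 17, 6, 7, 2, 3, 10, 9, 12, 13, 15, 8, 16, 14]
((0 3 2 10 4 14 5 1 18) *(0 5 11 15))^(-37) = (0 10 11 3 4 15 2 14)(1 5 18) = [10, 5, 14, 4, 15, 18, 6, 7, 8, 9, 11, 3, 12, 13, 0, 2, 16, 17, 1]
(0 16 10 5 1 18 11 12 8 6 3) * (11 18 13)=(18)(0 16 10 5 1 13 11 12 8 6 3)=[16, 13, 2, 0, 4, 1, 3, 7, 6, 9, 5, 12, 8, 11, 14, 15, 10, 17, 18]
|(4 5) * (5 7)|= 3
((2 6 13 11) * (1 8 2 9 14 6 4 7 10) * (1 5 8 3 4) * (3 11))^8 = [0, 7, 4, 11, 9, 13, 2, 14, 3, 5, 6, 10, 12, 1, 8] = (1 7 14 8 3 11 10 6 2 4 9 5 13)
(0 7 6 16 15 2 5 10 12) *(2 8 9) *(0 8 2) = (0 7 6 16 15 2 5 10 12 8 9) = [7, 1, 5, 3, 4, 10, 16, 6, 9, 0, 12, 11, 8, 13, 14, 2, 15]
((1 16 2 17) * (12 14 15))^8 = [0, 1, 2, 3, 4, 5, 6, 7, 8, 9, 10, 11, 15, 13, 12, 14, 16, 17] = (17)(12 15 14)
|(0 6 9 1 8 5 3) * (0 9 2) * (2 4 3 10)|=|(0 6 4 3 9 1 8 5 10 2)|=10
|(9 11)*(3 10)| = 2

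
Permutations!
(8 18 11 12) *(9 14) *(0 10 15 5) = (0 10 15 5)(8 18 11 12)(9 14) = [10, 1, 2, 3, 4, 0, 6, 7, 18, 14, 15, 12, 8, 13, 9, 5, 16, 17, 11]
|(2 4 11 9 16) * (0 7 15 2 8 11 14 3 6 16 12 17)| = 14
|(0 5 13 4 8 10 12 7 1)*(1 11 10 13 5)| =12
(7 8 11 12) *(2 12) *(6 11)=(2 12 7 8 6 11)=[0, 1, 12, 3, 4, 5, 11, 8, 6, 9, 10, 2, 7]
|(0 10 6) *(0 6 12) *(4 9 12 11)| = 6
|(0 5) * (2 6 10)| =6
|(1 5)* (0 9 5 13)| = 5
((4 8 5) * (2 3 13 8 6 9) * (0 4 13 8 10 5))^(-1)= (0 8 3 2 9 6 4)(5 10 13)= [8, 1, 9, 2, 0, 10, 4, 7, 3, 6, 13, 11, 12, 5]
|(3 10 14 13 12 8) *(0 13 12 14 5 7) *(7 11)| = |(0 13 14 12 8 3 10 5 11 7)| = 10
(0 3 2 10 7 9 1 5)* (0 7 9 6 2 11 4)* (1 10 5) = (0 3 11 4)(2 5 7 6)(9 10) = [3, 1, 5, 11, 0, 7, 2, 6, 8, 10, 9, 4]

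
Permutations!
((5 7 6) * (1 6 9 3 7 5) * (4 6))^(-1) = (1 6 4)(3 9 7) = [0, 6, 2, 9, 1, 5, 4, 3, 8, 7]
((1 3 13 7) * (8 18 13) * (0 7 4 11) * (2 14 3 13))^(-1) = (0 11 4 13 1 7)(2 18 8 3 14) = [11, 7, 18, 14, 13, 5, 6, 0, 3, 9, 10, 4, 12, 1, 2, 15, 16, 17, 8]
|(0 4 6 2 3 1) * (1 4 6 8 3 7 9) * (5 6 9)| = |(0 9 1)(2 7 5 6)(3 4 8)| = 12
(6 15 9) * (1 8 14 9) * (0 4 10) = (0 4 10)(1 8 14 9 6 15) = [4, 8, 2, 3, 10, 5, 15, 7, 14, 6, 0, 11, 12, 13, 9, 1]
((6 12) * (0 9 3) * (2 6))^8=(0 3 9)(2 12 6)=[3, 1, 12, 9, 4, 5, 2, 7, 8, 0, 10, 11, 6]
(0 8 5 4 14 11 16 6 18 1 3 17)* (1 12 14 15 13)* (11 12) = [8, 3, 2, 17, 15, 4, 18, 7, 5, 9, 10, 16, 14, 1, 12, 13, 6, 0, 11] = (0 8 5 4 15 13 1 3 17)(6 18 11 16)(12 14)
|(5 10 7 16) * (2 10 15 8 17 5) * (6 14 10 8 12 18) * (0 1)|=12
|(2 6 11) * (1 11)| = 4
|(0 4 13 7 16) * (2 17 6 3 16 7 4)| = 6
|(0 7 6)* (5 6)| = 4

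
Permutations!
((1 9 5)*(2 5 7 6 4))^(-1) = (1 5 2 4 6 7 9) = [0, 5, 4, 3, 6, 2, 7, 9, 8, 1]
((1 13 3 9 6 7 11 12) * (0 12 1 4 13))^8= (0 11 6 3 4)(1 7 9 13 12)= [11, 7, 2, 4, 0, 5, 3, 9, 8, 13, 10, 6, 1, 12]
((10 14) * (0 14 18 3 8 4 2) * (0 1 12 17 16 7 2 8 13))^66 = [0, 1, 2, 3, 4, 5, 6, 7, 8, 9, 10, 11, 12, 13, 14, 15, 16, 17, 18] = (18)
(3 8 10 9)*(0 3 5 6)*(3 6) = (0 6)(3 8 10 9 5) = [6, 1, 2, 8, 4, 3, 0, 7, 10, 5, 9]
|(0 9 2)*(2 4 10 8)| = |(0 9 4 10 8 2)| = 6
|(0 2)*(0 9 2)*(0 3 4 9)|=5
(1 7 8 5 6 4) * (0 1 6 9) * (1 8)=(0 8 5 9)(1 7)(4 6)=[8, 7, 2, 3, 6, 9, 4, 1, 5, 0]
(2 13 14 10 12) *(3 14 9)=(2 13 9 3 14 10 12)=[0, 1, 13, 14, 4, 5, 6, 7, 8, 3, 12, 11, 2, 9, 10]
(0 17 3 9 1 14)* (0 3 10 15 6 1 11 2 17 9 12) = (0 9 11 2 17 10 15 6 1 14 3 12) = [9, 14, 17, 12, 4, 5, 1, 7, 8, 11, 15, 2, 0, 13, 3, 6, 16, 10]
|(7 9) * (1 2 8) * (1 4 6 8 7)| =|(1 2 7 9)(4 6 8)| =12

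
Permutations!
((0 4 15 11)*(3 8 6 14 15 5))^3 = (0 3 14)(4 8 15)(5 6 11) = [3, 1, 2, 14, 8, 6, 11, 7, 15, 9, 10, 5, 12, 13, 0, 4]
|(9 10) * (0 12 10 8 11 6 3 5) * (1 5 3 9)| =20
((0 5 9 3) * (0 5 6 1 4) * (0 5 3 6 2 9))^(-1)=(0 5 4 1 6 9 2)=[5, 6, 0, 3, 1, 4, 9, 7, 8, 2]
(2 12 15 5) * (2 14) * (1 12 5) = (1 12 15)(2 5 14) = [0, 12, 5, 3, 4, 14, 6, 7, 8, 9, 10, 11, 15, 13, 2, 1]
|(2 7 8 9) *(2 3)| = |(2 7 8 9 3)| = 5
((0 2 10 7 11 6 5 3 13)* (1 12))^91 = (0 2 10 7 11 6 5 3 13)(1 12) = [2, 12, 10, 13, 4, 3, 5, 11, 8, 9, 7, 6, 1, 0]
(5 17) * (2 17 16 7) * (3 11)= (2 17 5 16 7)(3 11)= [0, 1, 17, 11, 4, 16, 6, 2, 8, 9, 10, 3, 12, 13, 14, 15, 7, 5]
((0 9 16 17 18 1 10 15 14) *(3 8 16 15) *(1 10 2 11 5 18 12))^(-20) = (1 11 18 3 16 12 2 5 10 8 17) = [0, 11, 5, 16, 4, 10, 6, 7, 17, 9, 8, 18, 2, 13, 14, 15, 12, 1, 3]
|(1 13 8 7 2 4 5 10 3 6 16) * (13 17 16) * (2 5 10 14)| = 30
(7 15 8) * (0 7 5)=(0 7 15 8 5)=[7, 1, 2, 3, 4, 0, 6, 15, 5, 9, 10, 11, 12, 13, 14, 8]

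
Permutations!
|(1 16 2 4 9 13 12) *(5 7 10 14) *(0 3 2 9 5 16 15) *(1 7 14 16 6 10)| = |(0 3 2 4 5 14 6 10 16 9 13 12 7 1 15)| = 15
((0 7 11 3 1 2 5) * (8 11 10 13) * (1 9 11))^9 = (0 7 10 13 8 1 2 5) = [7, 2, 5, 3, 4, 0, 6, 10, 1, 9, 13, 11, 12, 8]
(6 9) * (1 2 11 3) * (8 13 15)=(1 2 11 3)(6 9)(8 13 15)=[0, 2, 11, 1, 4, 5, 9, 7, 13, 6, 10, 3, 12, 15, 14, 8]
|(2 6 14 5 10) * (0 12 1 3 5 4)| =10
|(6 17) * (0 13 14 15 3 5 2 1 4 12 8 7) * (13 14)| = |(0 14 15 3 5 2 1 4 12 8 7)(6 17)| = 22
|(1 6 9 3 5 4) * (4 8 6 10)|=15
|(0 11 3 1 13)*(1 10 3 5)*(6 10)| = |(0 11 5 1 13)(3 6 10)| = 15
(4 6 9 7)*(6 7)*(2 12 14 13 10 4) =(2 12 14 13 10 4 7)(6 9) =[0, 1, 12, 3, 7, 5, 9, 2, 8, 6, 4, 11, 14, 10, 13]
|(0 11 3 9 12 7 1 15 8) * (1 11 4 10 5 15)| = |(0 4 10 5 15 8)(3 9 12 7 11)| = 30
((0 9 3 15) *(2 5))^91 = (0 15 3 9)(2 5) = [15, 1, 5, 9, 4, 2, 6, 7, 8, 0, 10, 11, 12, 13, 14, 3]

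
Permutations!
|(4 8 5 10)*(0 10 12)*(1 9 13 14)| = |(0 10 4 8 5 12)(1 9 13 14)| = 12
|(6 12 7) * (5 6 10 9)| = |(5 6 12 7 10 9)| = 6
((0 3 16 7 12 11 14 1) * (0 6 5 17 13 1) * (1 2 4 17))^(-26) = (0 16 12 14 3 7 11)(1 6 5)(2 17)(4 13) = [16, 6, 17, 7, 13, 1, 5, 11, 8, 9, 10, 0, 14, 4, 3, 15, 12, 2]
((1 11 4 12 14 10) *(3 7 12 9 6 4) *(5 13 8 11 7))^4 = [0, 10, 2, 11, 9, 3, 4, 1, 13, 6, 14, 8, 7, 5, 12] = (1 10 14 12 7)(3 11 8 13 5)(4 9 6)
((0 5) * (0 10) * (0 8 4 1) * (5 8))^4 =(10) =[0, 1, 2, 3, 4, 5, 6, 7, 8, 9, 10]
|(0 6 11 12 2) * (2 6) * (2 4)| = 3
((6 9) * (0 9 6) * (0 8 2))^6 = (0 8)(2 9) = [8, 1, 9, 3, 4, 5, 6, 7, 0, 2]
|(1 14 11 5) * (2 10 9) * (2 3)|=4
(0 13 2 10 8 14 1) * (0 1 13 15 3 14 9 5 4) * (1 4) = (0 15 3 14 13 2 10 8 9 5 1 4) = [15, 4, 10, 14, 0, 1, 6, 7, 9, 5, 8, 11, 12, 2, 13, 3]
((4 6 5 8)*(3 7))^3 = (3 7)(4 8 5 6) = [0, 1, 2, 7, 8, 6, 4, 3, 5]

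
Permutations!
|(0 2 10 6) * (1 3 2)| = 6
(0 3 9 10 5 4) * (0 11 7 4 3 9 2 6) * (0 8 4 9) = (2 6 8 4 11 7 9 10 5 3) = [0, 1, 6, 2, 11, 3, 8, 9, 4, 10, 5, 7]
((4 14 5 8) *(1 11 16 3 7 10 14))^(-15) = [0, 10, 2, 8, 7, 16, 6, 4, 3, 9, 1, 14, 12, 13, 11, 15, 5] = (1 10)(3 8)(4 7)(5 16)(11 14)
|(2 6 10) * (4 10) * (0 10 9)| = 6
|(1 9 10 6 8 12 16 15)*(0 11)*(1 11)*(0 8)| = |(0 1 9 10 6)(8 12 16 15 11)| = 5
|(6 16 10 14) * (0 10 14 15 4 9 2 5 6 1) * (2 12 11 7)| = |(0 10 15 4 9 12 11 7 2 5 6 16 14 1)| = 14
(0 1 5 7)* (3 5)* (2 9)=(0 1 3 5 7)(2 9)=[1, 3, 9, 5, 4, 7, 6, 0, 8, 2]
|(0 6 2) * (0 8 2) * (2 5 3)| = |(0 6)(2 8 5 3)| = 4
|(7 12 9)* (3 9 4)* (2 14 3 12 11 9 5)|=12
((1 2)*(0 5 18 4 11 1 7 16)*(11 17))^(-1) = [16, 11, 1, 3, 18, 0, 6, 2, 8, 9, 10, 17, 12, 13, 14, 15, 7, 4, 5] = (0 16 7 2 1 11 17 4 18 5)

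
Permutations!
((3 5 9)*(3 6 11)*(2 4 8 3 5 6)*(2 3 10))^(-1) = (2 10 8 4)(3 9 5 11 6) = [0, 1, 10, 9, 2, 11, 3, 7, 4, 5, 8, 6]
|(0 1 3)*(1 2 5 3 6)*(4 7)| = |(0 2 5 3)(1 6)(4 7)| = 4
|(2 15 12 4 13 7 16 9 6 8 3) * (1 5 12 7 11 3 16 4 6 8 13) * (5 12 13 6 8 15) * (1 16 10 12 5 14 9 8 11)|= 12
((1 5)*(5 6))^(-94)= [0, 5, 2, 3, 4, 6, 1]= (1 5 6)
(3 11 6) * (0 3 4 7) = [3, 1, 2, 11, 7, 5, 4, 0, 8, 9, 10, 6] = (0 3 11 6 4 7)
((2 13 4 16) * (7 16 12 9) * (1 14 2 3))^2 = (1 2 4 9 16)(3 14 13 12 7) = [0, 2, 4, 14, 9, 5, 6, 3, 8, 16, 10, 11, 7, 12, 13, 15, 1]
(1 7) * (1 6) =[0, 7, 2, 3, 4, 5, 1, 6] =(1 7 6)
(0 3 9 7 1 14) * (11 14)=(0 3 9 7 1 11 14)=[3, 11, 2, 9, 4, 5, 6, 1, 8, 7, 10, 14, 12, 13, 0]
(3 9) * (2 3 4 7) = (2 3 9 4 7) = [0, 1, 3, 9, 7, 5, 6, 2, 8, 4]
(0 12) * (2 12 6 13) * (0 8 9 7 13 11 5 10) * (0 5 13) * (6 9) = (0 9 7)(2 12 8 6 11 13)(5 10) = [9, 1, 12, 3, 4, 10, 11, 0, 6, 7, 5, 13, 8, 2]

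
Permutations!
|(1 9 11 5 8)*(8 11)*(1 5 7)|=|(1 9 8 5 11 7)|=6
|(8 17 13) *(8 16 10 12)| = |(8 17 13 16 10 12)| = 6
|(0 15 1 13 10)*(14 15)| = |(0 14 15 1 13 10)| = 6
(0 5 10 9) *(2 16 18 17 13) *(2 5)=(0 2 16 18 17 13 5 10 9)=[2, 1, 16, 3, 4, 10, 6, 7, 8, 0, 9, 11, 12, 5, 14, 15, 18, 13, 17]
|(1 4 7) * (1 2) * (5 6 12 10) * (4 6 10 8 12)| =10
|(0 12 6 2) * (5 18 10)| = |(0 12 6 2)(5 18 10)| = 12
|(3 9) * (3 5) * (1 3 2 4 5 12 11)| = |(1 3 9 12 11)(2 4 5)| = 15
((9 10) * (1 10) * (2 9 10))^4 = (10)(1 2 9) = [0, 2, 9, 3, 4, 5, 6, 7, 8, 1, 10]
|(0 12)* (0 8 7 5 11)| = 6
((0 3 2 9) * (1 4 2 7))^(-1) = (0 9 2 4 1 7 3) = [9, 7, 4, 0, 1, 5, 6, 3, 8, 2]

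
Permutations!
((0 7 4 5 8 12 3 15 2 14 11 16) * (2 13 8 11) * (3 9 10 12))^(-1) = (0 16 11 5 4 7)(2 14)(3 8 13 15)(9 12 10) = [16, 1, 14, 8, 7, 4, 6, 0, 13, 12, 9, 5, 10, 15, 2, 3, 11]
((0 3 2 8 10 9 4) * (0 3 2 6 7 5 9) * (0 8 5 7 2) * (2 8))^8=(10)=[0, 1, 2, 3, 4, 5, 6, 7, 8, 9, 10]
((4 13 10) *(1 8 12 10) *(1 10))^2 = (1 12 8)(4 10 13) = [0, 12, 2, 3, 10, 5, 6, 7, 1, 9, 13, 11, 8, 4]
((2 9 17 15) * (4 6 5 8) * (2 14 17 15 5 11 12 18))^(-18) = [0, 1, 8, 3, 9, 18, 15, 7, 2, 4, 10, 14, 17, 13, 11, 6, 16, 12, 5] = (2 8)(4 9)(5 18)(6 15)(11 14)(12 17)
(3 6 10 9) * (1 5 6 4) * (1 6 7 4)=(1 5 7 4 6 10 9 3)=[0, 5, 2, 1, 6, 7, 10, 4, 8, 3, 9]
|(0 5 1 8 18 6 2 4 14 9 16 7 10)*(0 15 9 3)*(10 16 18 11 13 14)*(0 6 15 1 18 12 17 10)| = 34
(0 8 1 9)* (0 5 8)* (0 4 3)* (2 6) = (0 4 3)(1 9 5 8)(2 6) = [4, 9, 6, 0, 3, 8, 2, 7, 1, 5]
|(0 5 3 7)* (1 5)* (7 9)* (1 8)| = 7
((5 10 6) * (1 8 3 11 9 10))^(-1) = (1 5 6 10 9 11 3 8) = [0, 5, 2, 8, 4, 6, 10, 7, 1, 11, 9, 3]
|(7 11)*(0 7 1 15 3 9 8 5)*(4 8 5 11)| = 10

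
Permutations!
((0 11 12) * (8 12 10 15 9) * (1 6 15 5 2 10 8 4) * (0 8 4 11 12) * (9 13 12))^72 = (0 11 1 15 12)(4 6 13 8 9) = [11, 15, 2, 3, 6, 5, 13, 7, 9, 4, 10, 1, 0, 8, 14, 12]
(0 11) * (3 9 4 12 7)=(0 11)(3 9 4 12 7)=[11, 1, 2, 9, 12, 5, 6, 3, 8, 4, 10, 0, 7]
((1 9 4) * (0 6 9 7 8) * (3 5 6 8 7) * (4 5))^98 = (1 4 3)(5 9 6) = [0, 4, 2, 1, 3, 9, 5, 7, 8, 6]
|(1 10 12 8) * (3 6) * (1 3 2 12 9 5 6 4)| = |(1 10 9 5 6 2 12 8 3 4)| = 10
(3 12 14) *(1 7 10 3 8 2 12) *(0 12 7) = (0 12 14 8 2 7 10 3 1) = [12, 0, 7, 1, 4, 5, 6, 10, 2, 9, 3, 11, 14, 13, 8]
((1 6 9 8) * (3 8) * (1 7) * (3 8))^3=(1 8 6 7 9)=[0, 8, 2, 3, 4, 5, 7, 9, 6, 1]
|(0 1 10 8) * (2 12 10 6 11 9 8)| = |(0 1 6 11 9 8)(2 12 10)| = 6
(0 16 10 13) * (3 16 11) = [11, 1, 2, 16, 4, 5, 6, 7, 8, 9, 13, 3, 12, 0, 14, 15, 10] = (0 11 3 16 10 13)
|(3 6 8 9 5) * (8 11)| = |(3 6 11 8 9 5)| = 6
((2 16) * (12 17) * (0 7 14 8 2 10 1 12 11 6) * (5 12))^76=[11, 16, 14, 3, 4, 10, 17, 6, 7, 9, 2, 12, 1, 13, 0, 15, 8, 5]=(0 11 12 1 16 8 7 6 17 5 10 2 14)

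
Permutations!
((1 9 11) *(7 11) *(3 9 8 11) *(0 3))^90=(11)(0 9)(3 7)=[9, 1, 2, 7, 4, 5, 6, 3, 8, 0, 10, 11]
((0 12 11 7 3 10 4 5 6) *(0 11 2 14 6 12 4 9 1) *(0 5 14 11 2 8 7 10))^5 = (0 11 12 4 10 8 14 9 7 6 1 3 2 5) = [11, 3, 5, 2, 10, 0, 1, 6, 14, 7, 8, 12, 4, 13, 9]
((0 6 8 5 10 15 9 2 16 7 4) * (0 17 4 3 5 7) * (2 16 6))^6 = (17)(0 5 2 10 6 15 8 9 7 16 3) = [5, 1, 10, 0, 4, 2, 15, 16, 9, 7, 6, 11, 12, 13, 14, 8, 3, 17]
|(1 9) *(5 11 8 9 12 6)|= 7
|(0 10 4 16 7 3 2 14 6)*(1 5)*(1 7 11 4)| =|(0 10 1 5 7 3 2 14 6)(4 16 11)| =9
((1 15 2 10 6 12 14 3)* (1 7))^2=(1 2 6 14 7 15 10 12 3)=[0, 2, 6, 1, 4, 5, 14, 15, 8, 9, 12, 11, 3, 13, 7, 10]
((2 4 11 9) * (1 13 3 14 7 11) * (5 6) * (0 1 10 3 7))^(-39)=[9, 2, 0, 7, 1, 6, 5, 10, 8, 14, 13, 3, 12, 4, 11]=(0 9 14 11 3 7 10 13 4 1 2)(5 6)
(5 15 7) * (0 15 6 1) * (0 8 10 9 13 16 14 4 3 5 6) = (0 15 7 6 1 8 10 9 13 16 14 4 3 5) = [15, 8, 2, 5, 3, 0, 1, 6, 10, 13, 9, 11, 12, 16, 4, 7, 14]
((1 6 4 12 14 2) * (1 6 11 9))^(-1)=(1 9 11)(2 14 12 4 6)=[0, 9, 14, 3, 6, 5, 2, 7, 8, 11, 10, 1, 4, 13, 12]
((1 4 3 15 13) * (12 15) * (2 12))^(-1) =(1 13 15 12 2 3 4) =[0, 13, 3, 4, 1, 5, 6, 7, 8, 9, 10, 11, 2, 15, 14, 12]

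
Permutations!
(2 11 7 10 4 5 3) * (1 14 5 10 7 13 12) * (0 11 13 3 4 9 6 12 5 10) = (0 11 3 2 13 5 4)(1 14 10 9 6 12) = [11, 14, 13, 2, 0, 4, 12, 7, 8, 6, 9, 3, 1, 5, 10]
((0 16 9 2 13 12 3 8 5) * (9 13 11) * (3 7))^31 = (0 5 8 3 7 12 13 16)(2 11 9) = [5, 1, 11, 7, 4, 8, 6, 12, 3, 2, 10, 9, 13, 16, 14, 15, 0]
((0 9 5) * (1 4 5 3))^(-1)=(0 5 4 1 3 9)=[5, 3, 2, 9, 1, 4, 6, 7, 8, 0]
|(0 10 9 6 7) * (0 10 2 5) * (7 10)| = 3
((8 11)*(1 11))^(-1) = (1 8 11) = [0, 8, 2, 3, 4, 5, 6, 7, 11, 9, 10, 1]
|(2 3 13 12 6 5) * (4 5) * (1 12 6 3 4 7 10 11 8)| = |(1 12 3 13 6 7 10 11 8)(2 4 5)| = 9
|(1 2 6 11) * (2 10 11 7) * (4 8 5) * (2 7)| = 6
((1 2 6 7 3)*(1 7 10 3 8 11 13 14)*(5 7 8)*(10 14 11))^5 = (1 2 6 14)(3 10 8)(5 7)(11 13) = [0, 2, 6, 10, 4, 7, 14, 5, 3, 9, 8, 13, 12, 11, 1]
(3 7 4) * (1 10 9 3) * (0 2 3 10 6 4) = (0 2 3 7)(1 6 4)(9 10) = [2, 6, 3, 7, 1, 5, 4, 0, 8, 10, 9]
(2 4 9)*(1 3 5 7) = (1 3 5 7)(2 4 9) = [0, 3, 4, 5, 9, 7, 6, 1, 8, 2]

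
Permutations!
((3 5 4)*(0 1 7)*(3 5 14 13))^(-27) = [0, 1, 2, 3, 5, 4, 6, 7, 8, 9, 10, 11, 12, 13, 14] = (14)(4 5)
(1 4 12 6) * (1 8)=[0, 4, 2, 3, 12, 5, 8, 7, 1, 9, 10, 11, 6]=(1 4 12 6 8)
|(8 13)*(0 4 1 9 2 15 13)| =8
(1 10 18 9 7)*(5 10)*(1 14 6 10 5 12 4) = (1 12 4)(6 10 18 9 7 14) = [0, 12, 2, 3, 1, 5, 10, 14, 8, 7, 18, 11, 4, 13, 6, 15, 16, 17, 9]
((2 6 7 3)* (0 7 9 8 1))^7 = (0 1 8 9 6 2 3 7) = [1, 8, 3, 7, 4, 5, 2, 0, 9, 6]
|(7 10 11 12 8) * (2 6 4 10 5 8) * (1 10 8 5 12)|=|(1 10 11)(2 6 4 8 7 12)|=6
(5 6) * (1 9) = (1 9)(5 6) = [0, 9, 2, 3, 4, 6, 5, 7, 8, 1]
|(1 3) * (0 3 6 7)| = 5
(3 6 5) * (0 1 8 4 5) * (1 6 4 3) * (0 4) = (0 6 4 5 1 8 3) = [6, 8, 2, 0, 5, 1, 4, 7, 3]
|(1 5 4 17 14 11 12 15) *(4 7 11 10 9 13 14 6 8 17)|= |(1 5 7 11 12 15)(6 8 17)(9 13 14 10)|= 12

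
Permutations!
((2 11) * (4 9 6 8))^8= (11)= [0, 1, 2, 3, 4, 5, 6, 7, 8, 9, 10, 11]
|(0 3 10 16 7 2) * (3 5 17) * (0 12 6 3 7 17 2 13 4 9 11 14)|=|(0 5 2 12 6 3 10 16 17 7 13 4 9 11 14)|=15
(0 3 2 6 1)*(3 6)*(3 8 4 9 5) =(0 6 1)(2 8 4 9 5 3) =[6, 0, 8, 2, 9, 3, 1, 7, 4, 5]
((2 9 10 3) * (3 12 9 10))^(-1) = (2 3 9 12 10) = [0, 1, 3, 9, 4, 5, 6, 7, 8, 12, 2, 11, 10]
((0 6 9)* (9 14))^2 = [14, 1, 2, 3, 4, 5, 9, 7, 8, 6, 10, 11, 12, 13, 0] = (0 14)(6 9)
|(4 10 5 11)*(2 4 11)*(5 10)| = |(11)(2 4 5)| = 3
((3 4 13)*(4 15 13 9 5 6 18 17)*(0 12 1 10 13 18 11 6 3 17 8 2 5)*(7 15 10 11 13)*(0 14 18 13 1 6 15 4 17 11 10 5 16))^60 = (0 14 1 2 4 12 18 10 16 9 6 8 7) = [14, 2, 4, 3, 12, 5, 8, 0, 7, 6, 16, 11, 18, 13, 1, 15, 9, 17, 10]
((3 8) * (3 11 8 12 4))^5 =(3 4 12)(8 11) =[0, 1, 2, 4, 12, 5, 6, 7, 11, 9, 10, 8, 3]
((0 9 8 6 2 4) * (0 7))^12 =[4, 1, 8, 3, 6, 5, 9, 2, 0, 7] =(0 4 6 9 7 2 8)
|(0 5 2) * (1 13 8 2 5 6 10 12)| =|(0 6 10 12 1 13 8 2)| =8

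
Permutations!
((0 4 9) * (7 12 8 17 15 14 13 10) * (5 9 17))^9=[8, 1, 2, 3, 5, 7, 6, 14, 10, 12, 15, 11, 13, 17, 4, 0, 16, 9]=(0 8 10 15)(4 5 7 14)(9 12 13 17)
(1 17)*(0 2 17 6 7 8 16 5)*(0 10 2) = (1 6 7 8 16 5 10 2 17) = [0, 6, 17, 3, 4, 10, 7, 8, 16, 9, 2, 11, 12, 13, 14, 15, 5, 1]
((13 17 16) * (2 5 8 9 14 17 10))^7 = (2 13 17 9 5 10 16 14 8) = [0, 1, 13, 3, 4, 10, 6, 7, 2, 5, 16, 11, 12, 17, 8, 15, 14, 9]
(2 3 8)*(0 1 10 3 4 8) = (0 1 10 3)(2 4 8) = [1, 10, 4, 0, 8, 5, 6, 7, 2, 9, 3]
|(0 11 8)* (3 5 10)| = |(0 11 8)(3 5 10)| = 3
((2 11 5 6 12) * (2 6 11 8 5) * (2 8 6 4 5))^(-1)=(2 8 11 5 4 12 6)=[0, 1, 8, 3, 12, 4, 2, 7, 11, 9, 10, 5, 6]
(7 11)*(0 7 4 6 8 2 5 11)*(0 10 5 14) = (0 7 10 5 11 4 6 8 2 14) = [7, 1, 14, 3, 6, 11, 8, 10, 2, 9, 5, 4, 12, 13, 0]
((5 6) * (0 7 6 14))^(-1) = (0 14 5 6 7) = [14, 1, 2, 3, 4, 6, 7, 0, 8, 9, 10, 11, 12, 13, 5]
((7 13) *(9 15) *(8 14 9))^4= (15)= [0, 1, 2, 3, 4, 5, 6, 7, 8, 9, 10, 11, 12, 13, 14, 15]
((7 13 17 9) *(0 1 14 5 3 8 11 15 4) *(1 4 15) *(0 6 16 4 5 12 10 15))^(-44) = (17)(0 14 3 10 11)(1 5 12 8 15)(4 6 16) = [14, 5, 2, 10, 6, 12, 16, 7, 15, 9, 11, 0, 8, 13, 3, 1, 4, 17]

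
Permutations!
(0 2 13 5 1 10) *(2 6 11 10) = (0 6 11 10)(1 2 13 5) = [6, 2, 13, 3, 4, 1, 11, 7, 8, 9, 0, 10, 12, 5]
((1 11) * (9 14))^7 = (1 11)(9 14) = [0, 11, 2, 3, 4, 5, 6, 7, 8, 14, 10, 1, 12, 13, 9]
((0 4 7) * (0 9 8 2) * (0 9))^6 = [0, 1, 2, 3, 4, 5, 6, 7, 8, 9] = (9)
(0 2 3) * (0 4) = (0 2 3 4) = [2, 1, 3, 4, 0]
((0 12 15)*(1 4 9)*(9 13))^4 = (0 12 15) = [12, 1, 2, 3, 4, 5, 6, 7, 8, 9, 10, 11, 15, 13, 14, 0]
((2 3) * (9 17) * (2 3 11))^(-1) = [0, 1, 11, 3, 4, 5, 6, 7, 8, 17, 10, 2, 12, 13, 14, 15, 16, 9] = (2 11)(9 17)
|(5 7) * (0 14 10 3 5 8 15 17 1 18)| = 11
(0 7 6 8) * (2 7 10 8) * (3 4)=(0 10 8)(2 7 6)(3 4)=[10, 1, 7, 4, 3, 5, 2, 6, 0, 9, 8]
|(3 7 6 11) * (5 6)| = |(3 7 5 6 11)| = 5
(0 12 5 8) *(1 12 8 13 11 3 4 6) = [8, 12, 2, 4, 6, 13, 1, 7, 0, 9, 10, 3, 5, 11] = (0 8)(1 12 5 13 11 3 4 6)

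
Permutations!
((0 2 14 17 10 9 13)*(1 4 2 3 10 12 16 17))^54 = (17)(0 13 9 10 3)(1 2)(4 14) = [13, 2, 1, 0, 14, 5, 6, 7, 8, 10, 3, 11, 12, 9, 4, 15, 16, 17]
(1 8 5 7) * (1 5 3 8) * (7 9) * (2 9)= (2 9 7 5)(3 8)= [0, 1, 9, 8, 4, 2, 6, 5, 3, 7]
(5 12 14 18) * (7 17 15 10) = (5 12 14 18)(7 17 15 10) = [0, 1, 2, 3, 4, 12, 6, 17, 8, 9, 7, 11, 14, 13, 18, 10, 16, 15, 5]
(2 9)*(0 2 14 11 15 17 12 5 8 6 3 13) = (0 2 9 14 11 15 17 12 5 8 6 3 13) = [2, 1, 9, 13, 4, 8, 3, 7, 6, 14, 10, 15, 5, 0, 11, 17, 16, 12]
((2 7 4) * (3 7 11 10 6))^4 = (2 3 11 7 10 4 6) = [0, 1, 3, 11, 6, 5, 2, 10, 8, 9, 4, 7]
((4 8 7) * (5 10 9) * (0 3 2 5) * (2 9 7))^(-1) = (0 9 3)(2 8 4 7 10 5) = [9, 1, 8, 0, 7, 2, 6, 10, 4, 3, 5]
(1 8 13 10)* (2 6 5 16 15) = (1 8 13 10)(2 6 5 16 15) = [0, 8, 6, 3, 4, 16, 5, 7, 13, 9, 1, 11, 12, 10, 14, 2, 15]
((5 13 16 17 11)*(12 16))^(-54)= (17)= [0, 1, 2, 3, 4, 5, 6, 7, 8, 9, 10, 11, 12, 13, 14, 15, 16, 17]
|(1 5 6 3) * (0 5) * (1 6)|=6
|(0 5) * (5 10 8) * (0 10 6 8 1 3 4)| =8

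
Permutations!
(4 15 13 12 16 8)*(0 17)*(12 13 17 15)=(0 15 17)(4 12 16 8)=[15, 1, 2, 3, 12, 5, 6, 7, 4, 9, 10, 11, 16, 13, 14, 17, 8, 0]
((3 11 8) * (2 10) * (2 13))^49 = [0, 1, 10, 11, 4, 5, 6, 7, 3, 9, 13, 8, 12, 2] = (2 10 13)(3 11 8)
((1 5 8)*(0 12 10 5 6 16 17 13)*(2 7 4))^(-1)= (0 13 17 16 6 1 8 5 10 12)(2 4 7)= [13, 8, 4, 3, 7, 10, 1, 2, 5, 9, 12, 11, 0, 17, 14, 15, 6, 16]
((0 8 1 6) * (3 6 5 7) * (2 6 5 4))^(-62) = (0 2 1)(3 5 7)(4 8 6) = [2, 0, 1, 5, 8, 7, 4, 3, 6]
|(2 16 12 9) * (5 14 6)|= |(2 16 12 9)(5 14 6)|= 12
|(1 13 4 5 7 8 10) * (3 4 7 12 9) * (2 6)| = 10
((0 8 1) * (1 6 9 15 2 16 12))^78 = (0 16 9)(1 2 6)(8 12 15) = [16, 2, 6, 3, 4, 5, 1, 7, 12, 0, 10, 11, 15, 13, 14, 8, 9]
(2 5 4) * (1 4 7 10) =[0, 4, 5, 3, 2, 7, 6, 10, 8, 9, 1] =(1 4 2 5 7 10)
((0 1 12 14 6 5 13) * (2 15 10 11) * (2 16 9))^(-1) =(0 13 5 6 14 12 1)(2 9 16 11 10 15) =[13, 0, 9, 3, 4, 6, 14, 7, 8, 16, 15, 10, 1, 5, 12, 2, 11]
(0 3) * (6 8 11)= (0 3)(6 8 11)= [3, 1, 2, 0, 4, 5, 8, 7, 11, 9, 10, 6]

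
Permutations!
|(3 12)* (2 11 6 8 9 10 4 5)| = |(2 11 6 8 9 10 4 5)(3 12)| = 8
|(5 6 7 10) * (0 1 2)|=12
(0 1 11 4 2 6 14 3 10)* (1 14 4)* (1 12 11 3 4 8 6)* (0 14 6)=(0 6 8)(1 3 10 14 4 2)(11 12)=[6, 3, 1, 10, 2, 5, 8, 7, 0, 9, 14, 12, 11, 13, 4]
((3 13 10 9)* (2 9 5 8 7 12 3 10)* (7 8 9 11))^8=(2 7 3)(5 10 9)(11 12 13)=[0, 1, 7, 2, 4, 10, 6, 3, 8, 5, 9, 12, 13, 11]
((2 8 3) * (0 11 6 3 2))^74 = (0 6)(3 11) = [6, 1, 2, 11, 4, 5, 0, 7, 8, 9, 10, 3]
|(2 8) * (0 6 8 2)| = 3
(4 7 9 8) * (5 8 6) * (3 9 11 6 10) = (3 9 10)(4 7 11 6 5 8) = [0, 1, 2, 9, 7, 8, 5, 11, 4, 10, 3, 6]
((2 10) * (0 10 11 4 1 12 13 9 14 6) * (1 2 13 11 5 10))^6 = (0 5)(1 10)(2 6)(4 14)(9 11)(12 13) = [5, 10, 6, 3, 14, 0, 2, 7, 8, 11, 1, 9, 13, 12, 4]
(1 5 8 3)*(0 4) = (0 4)(1 5 8 3) = [4, 5, 2, 1, 0, 8, 6, 7, 3]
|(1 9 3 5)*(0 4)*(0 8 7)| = |(0 4 8 7)(1 9 3 5)| = 4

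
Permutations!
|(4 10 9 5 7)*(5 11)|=|(4 10 9 11 5 7)|=6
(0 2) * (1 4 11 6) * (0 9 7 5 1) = (0 2 9 7 5 1 4 11 6) = [2, 4, 9, 3, 11, 1, 0, 5, 8, 7, 10, 6]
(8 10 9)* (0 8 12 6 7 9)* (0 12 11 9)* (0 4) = [8, 1, 2, 3, 0, 5, 7, 4, 10, 11, 12, 9, 6] = (0 8 10 12 6 7 4)(9 11)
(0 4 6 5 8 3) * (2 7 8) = (0 4 6 5 2 7 8 3) = [4, 1, 7, 0, 6, 2, 5, 8, 3]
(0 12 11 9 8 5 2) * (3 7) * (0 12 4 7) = (0 4 7 3)(2 12 11 9 8 5) = [4, 1, 12, 0, 7, 2, 6, 3, 5, 8, 10, 9, 11]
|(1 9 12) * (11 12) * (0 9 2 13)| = 7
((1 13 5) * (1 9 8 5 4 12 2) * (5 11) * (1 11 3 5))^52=[0, 2, 4, 3, 1, 5, 6, 7, 8, 9, 10, 12, 13, 11]=(1 2 4)(11 12 13)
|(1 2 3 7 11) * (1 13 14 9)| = |(1 2 3 7 11 13 14 9)| = 8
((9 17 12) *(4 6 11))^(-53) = (4 6 11)(9 17 12) = [0, 1, 2, 3, 6, 5, 11, 7, 8, 17, 10, 4, 9, 13, 14, 15, 16, 12]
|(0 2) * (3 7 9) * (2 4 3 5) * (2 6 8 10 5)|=12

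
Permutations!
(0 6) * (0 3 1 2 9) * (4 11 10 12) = (0 6 3 1 2 9)(4 11 10 12) = [6, 2, 9, 1, 11, 5, 3, 7, 8, 0, 12, 10, 4]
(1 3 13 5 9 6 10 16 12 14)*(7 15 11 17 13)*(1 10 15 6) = [0, 3, 2, 7, 4, 9, 15, 6, 8, 1, 16, 17, 14, 5, 10, 11, 12, 13] = (1 3 7 6 15 11 17 13 5 9)(10 16 12 14)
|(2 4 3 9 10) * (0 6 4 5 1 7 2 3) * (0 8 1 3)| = 11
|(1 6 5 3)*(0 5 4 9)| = |(0 5 3 1 6 4 9)| = 7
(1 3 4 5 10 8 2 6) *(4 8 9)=[0, 3, 6, 8, 5, 10, 1, 7, 2, 4, 9]=(1 3 8 2 6)(4 5 10 9)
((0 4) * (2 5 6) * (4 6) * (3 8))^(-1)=(0 4 5 2 6)(3 8)=[4, 1, 6, 8, 5, 2, 0, 7, 3]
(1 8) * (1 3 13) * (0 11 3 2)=[11, 8, 0, 13, 4, 5, 6, 7, 2, 9, 10, 3, 12, 1]=(0 11 3 13 1 8 2)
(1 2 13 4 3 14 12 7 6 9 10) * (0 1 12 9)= [1, 2, 13, 14, 3, 5, 0, 6, 8, 10, 12, 11, 7, 4, 9]= (0 1 2 13 4 3 14 9 10 12 7 6)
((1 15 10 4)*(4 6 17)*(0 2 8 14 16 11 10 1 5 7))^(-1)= [7, 15, 0, 3, 17, 4, 10, 5, 2, 9, 11, 16, 12, 13, 8, 1, 14, 6]= (0 7 5 4 17 6 10 11 16 14 8 2)(1 15)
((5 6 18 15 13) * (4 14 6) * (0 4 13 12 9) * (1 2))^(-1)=[9, 2, 1, 3, 0, 13, 14, 7, 8, 12, 10, 11, 15, 5, 4, 18, 16, 17, 6]=(0 9 12 15 18 6 14 4)(1 2)(5 13)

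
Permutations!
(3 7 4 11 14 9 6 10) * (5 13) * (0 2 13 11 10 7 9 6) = (0 2 13 5 11 14 6 7 4 10 3 9) = [2, 1, 13, 9, 10, 11, 7, 4, 8, 0, 3, 14, 12, 5, 6]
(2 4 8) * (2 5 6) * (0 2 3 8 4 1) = (0 2 1)(3 8 5 6) = [2, 0, 1, 8, 4, 6, 3, 7, 5]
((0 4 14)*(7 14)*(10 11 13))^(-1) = (0 14 7 4)(10 13 11) = [14, 1, 2, 3, 0, 5, 6, 4, 8, 9, 13, 10, 12, 11, 7]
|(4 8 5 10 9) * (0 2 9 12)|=8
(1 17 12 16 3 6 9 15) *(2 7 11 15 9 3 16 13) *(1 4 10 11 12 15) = [0, 17, 7, 6, 10, 5, 3, 12, 8, 9, 11, 1, 13, 2, 14, 4, 16, 15] = (1 17 15 4 10 11)(2 7 12 13)(3 6)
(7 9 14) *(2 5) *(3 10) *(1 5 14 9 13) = (1 5 2 14 7 13)(3 10) = [0, 5, 14, 10, 4, 2, 6, 13, 8, 9, 3, 11, 12, 1, 7]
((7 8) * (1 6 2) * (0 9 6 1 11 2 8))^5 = (2 11) = [0, 1, 11, 3, 4, 5, 6, 7, 8, 9, 10, 2]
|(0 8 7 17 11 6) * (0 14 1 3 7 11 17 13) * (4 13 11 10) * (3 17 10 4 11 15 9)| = |(0 8 4 13)(1 17 10 11 6 14)(3 7 15 9)| = 12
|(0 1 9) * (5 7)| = |(0 1 9)(5 7)| = 6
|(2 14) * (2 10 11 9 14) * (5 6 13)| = |(5 6 13)(9 14 10 11)| = 12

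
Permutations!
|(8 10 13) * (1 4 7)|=3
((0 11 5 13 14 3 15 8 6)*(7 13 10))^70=[7, 1, 2, 0, 4, 14, 10, 15, 5, 9, 3, 13, 12, 8, 6, 11]=(0 7 15 11 13 8 5 14 6 10 3)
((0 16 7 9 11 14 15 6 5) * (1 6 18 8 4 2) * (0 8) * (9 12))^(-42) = (0 12 14)(7 11 18)(9 15 16) = [12, 1, 2, 3, 4, 5, 6, 11, 8, 15, 10, 18, 14, 13, 0, 16, 9, 17, 7]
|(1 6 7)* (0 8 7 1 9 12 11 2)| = |(0 8 7 9 12 11 2)(1 6)| = 14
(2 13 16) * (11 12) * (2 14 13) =(11 12)(13 16 14) =[0, 1, 2, 3, 4, 5, 6, 7, 8, 9, 10, 12, 11, 16, 13, 15, 14]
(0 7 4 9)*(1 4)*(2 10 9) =(0 7 1 4 2 10 9) =[7, 4, 10, 3, 2, 5, 6, 1, 8, 0, 9]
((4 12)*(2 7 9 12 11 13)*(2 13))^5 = (13)(2 11 4 12 9 7) = [0, 1, 11, 3, 12, 5, 6, 2, 8, 7, 10, 4, 9, 13]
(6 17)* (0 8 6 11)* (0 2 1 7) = [8, 7, 1, 3, 4, 5, 17, 0, 6, 9, 10, 2, 12, 13, 14, 15, 16, 11] = (0 8 6 17 11 2 1 7)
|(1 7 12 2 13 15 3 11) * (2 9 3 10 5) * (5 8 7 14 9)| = |(1 14 9 3 11)(2 13 15 10 8 7 12 5)| = 40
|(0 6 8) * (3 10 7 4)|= 12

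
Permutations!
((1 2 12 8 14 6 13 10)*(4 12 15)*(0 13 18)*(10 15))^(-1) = (0 18 6 14 8 12 4 15 13)(1 10 2) = [18, 10, 1, 3, 15, 5, 14, 7, 12, 9, 2, 11, 4, 0, 8, 13, 16, 17, 6]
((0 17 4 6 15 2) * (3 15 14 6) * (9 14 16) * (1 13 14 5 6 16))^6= (17)(1 6 5 9 16 14 13)= [0, 6, 2, 3, 4, 9, 5, 7, 8, 16, 10, 11, 12, 1, 13, 15, 14, 17]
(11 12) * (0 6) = [6, 1, 2, 3, 4, 5, 0, 7, 8, 9, 10, 12, 11] = (0 6)(11 12)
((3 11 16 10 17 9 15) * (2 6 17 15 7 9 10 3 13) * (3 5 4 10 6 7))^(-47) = (2 10 16 9 13 4 11 7 15 5 3)(6 17) = [0, 1, 10, 2, 11, 3, 17, 15, 8, 13, 16, 7, 12, 4, 14, 5, 9, 6]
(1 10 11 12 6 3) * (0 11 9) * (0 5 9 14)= (0 11 12 6 3 1 10 14)(5 9)= [11, 10, 2, 1, 4, 9, 3, 7, 8, 5, 14, 12, 6, 13, 0]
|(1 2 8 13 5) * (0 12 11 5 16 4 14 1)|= |(0 12 11 5)(1 2 8 13 16 4 14)|= 28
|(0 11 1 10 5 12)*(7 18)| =6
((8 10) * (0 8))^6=(10)=[0, 1, 2, 3, 4, 5, 6, 7, 8, 9, 10]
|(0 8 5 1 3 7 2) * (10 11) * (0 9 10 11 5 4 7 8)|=|(11)(1 3 8 4 7 2 9 10 5)|=9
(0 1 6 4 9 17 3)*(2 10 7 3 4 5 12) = [1, 6, 10, 0, 9, 12, 5, 3, 8, 17, 7, 11, 2, 13, 14, 15, 16, 4] = (0 1 6 5 12 2 10 7 3)(4 9 17)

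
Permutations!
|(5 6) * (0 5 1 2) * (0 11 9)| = 7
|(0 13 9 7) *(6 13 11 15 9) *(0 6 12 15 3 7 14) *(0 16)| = |(0 11 3 7 6 13 12 15 9 14 16)| = 11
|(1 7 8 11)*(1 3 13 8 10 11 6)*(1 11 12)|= 20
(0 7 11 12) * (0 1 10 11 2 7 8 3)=(0 8 3)(1 10 11 12)(2 7)=[8, 10, 7, 0, 4, 5, 6, 2, 3, 9, 11, 12, 1]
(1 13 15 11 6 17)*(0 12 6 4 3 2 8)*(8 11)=[12, 13, 11, 2, 3, 5, 17, 7, 0, 9, 10, 4, 6, 15, 14, 8, 16, 1]=(0 12 6 17 1 13 15 8)(2 11 4 3)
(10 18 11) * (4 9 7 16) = (4 9 7 16)(10 18 11) = [0, 1, 2, 3, 9, 5, 6, 16, 8, 7, 18, 10, 12, 13, 14, 15, 4, 17, 11]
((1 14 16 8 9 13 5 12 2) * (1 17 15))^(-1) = (1 15 17 2 12 5 13 9 8 16 14) = [0, 15, 12, 3, 4, 13, 6, 7, 16, 8, 10, 11, 5, 9, 1, 17, 14, 2]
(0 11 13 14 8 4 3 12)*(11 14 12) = (0 14 8 4 3 11 13 12) = [14, 1, 2, 11, 3, 5, 6, 7, 4, 9, 10, 13, 0, 12, 8]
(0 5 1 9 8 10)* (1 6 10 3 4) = (0 5 6 10)(1 9 8 3 4) = [5, 9, 2, 4, 1, 6, 10, 7, 3, 8, 0]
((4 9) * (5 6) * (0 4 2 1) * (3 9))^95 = (0 1 2 9 3 4)(5 6) = [1, 2, 9, 4, 0, 6, 5, 7, 8, 3]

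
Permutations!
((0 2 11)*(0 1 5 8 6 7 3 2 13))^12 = (13)(1 7)(2 8)(3 5)(6 11) = [0, 7, 8, 5, 4, 3, 11, 1, 2, 9, 10, 6, 12, 13]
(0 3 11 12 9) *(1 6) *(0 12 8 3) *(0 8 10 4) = (0 8 3 11 10 4)(1 6)(9 12) = [8, 6, 2, 11, 0, 5, 1, 7, 3, 12, 4, 10, 9]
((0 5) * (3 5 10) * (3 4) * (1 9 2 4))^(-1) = (0 5 3 4 2 9 1 10) = [5, 10, 9, 4, 2, 3, 6, 7, 8, 1, 0]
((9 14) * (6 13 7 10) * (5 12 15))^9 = (15)(6 13 7 10)(9 14) = [0, 1, 2, 3, 4, 5, 13, 10, 8, 14, 6, 11, 12, 7, 9, 15]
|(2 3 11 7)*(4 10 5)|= 12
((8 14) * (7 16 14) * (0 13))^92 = (16) = [0, 1, 2, 3, 4, 5, 6, 7, 8, 9, 10, 11, 12, 13, 14, 15, 16]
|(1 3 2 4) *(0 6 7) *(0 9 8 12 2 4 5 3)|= |(0 6 7 9 8 12 2 5 3 4 1)|= 11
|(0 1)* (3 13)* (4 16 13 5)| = |(0 1)(3 5 4 16 13)| = 10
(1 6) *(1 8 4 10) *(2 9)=(1 6 8 4 10)(2 9)=[0, 6, 9, 3, 10, 5, 8, 7, 4, 2, 1]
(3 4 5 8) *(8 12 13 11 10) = (3 4 5 12 13 11 10 8) = [0, 1, 2, 4, 5, 12, 6, 7, 3, 9, 8, 10, 13, 11]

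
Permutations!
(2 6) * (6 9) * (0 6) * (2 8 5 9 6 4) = (0 4 2 6 8 5 9) = [4, 1, 6, 3, 2, 9, 8, 7, 5, 0]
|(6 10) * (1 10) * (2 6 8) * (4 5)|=|(1 10 8 2 6)(4 5)|=10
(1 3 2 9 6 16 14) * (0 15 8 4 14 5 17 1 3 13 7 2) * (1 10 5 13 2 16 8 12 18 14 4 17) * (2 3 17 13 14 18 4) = (18)(0 15 12 4 2 9 6 8 13 7 16 14 17 10 5 1 3) = [15, 3, 9, 0, 2, 1, 8, 16, 13, 6, 5, 11, 4, 7, 17, 12, 14, 10, 18]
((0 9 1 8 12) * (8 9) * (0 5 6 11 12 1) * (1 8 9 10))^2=(5 11)(6 12)=[0, 1, 2, 3, 4, 11, 12, 7, 8, 9, 10, 5, 6]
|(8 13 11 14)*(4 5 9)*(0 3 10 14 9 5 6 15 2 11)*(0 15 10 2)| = 12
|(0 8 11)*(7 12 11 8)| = |(0 7 12 11)| = 4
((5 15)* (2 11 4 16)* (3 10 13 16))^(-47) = (2 4 10 16 11 3 13)(5 15) = [0, 1, 4, 13, 10, 15, 6, 7, 8, 9, 16, 3, 12, 2, 14, 5, 11]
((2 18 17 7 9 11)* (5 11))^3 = [0, 1, 7, 3, 4, 18, 6, 11, 8, 2, 10, 17, 12, 13, 14, 15, 16, 5, 9] = (2 7 11 17 5 18 9)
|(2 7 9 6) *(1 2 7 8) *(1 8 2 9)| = |(1 9 6 7)| = 4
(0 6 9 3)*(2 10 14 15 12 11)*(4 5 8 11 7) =(0 6 9 3)(2 10 14 15 12 7 4 5 8 11) =[6, 1, 10, 0, 5, 8, 9, 4, 11, 3, 14, 2, 7, 13, 15, 12]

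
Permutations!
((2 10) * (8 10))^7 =(2 8 10) =[0, 1, 8, 3, 4, 5, 6, 7, 10, 9, 2]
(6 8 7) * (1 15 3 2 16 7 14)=(1 15 3 2 16 7 6 8 14)=[0, 15, 16, 2, 4, 5, 8, 6, 14, 9, 10, 11, 12, 13, 1, 3, 7]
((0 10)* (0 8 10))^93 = (8 10) = [0, 1, 2, 3, 4, 5, 6, 7, 10, 9, 8]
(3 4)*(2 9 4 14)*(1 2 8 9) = [0, 2, 1, 14, 3, 5, 6, 7, 9, 4, 10, 11, 12, 13, 8] = (1 2)(3 14 8 9 4)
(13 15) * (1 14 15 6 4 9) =(1 14 15 13 6 4 9) =[0, 14, 2, 3, 9, 5, 4, 7, 8, 1, 10, 11, 12, 6, 15, 13]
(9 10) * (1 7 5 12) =[0, 7, 2, 3, 4, 12, 6, 5, 8, 10, 9, 11, 1] =(1 7 5 12)(9 10)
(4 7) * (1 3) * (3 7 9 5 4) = (1 7 3)(4 9 5) = [0, 7, 2, 1, 9, 4, 6, 3, 8, 5]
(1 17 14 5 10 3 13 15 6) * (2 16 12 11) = (1 17 14 5 10 3 13 15 6)(2 16 12 11) = [0, 17, 16, 13, 4, 10, 1, 7, 8, 9, 3, 2, 11, 15, 5, 6, 12, 14]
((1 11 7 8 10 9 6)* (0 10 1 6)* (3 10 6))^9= (0 9 10 3 6)(1 11 7 8)= [9, 11, 2, 6, 4, 5, 0, 8, 1, 10, 3, 7]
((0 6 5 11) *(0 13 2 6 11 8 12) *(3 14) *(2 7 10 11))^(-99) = (0 5)(2 8)(3 14)(6 12)(7 10 11 13) = [5, 1, 8, 14, 4, 0, 12, 10, 2, 9, 11, 13, 6, 7, 3]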